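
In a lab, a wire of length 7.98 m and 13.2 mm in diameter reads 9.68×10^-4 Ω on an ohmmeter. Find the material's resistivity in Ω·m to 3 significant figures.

A = π(d/2)² = π(6.6000e-03 m)² = 1.368e-04 m²
ρ = RA/L = (9.68×10^-4)(1.368e-04)/(7.98) = 1.66×10^-8 Ω·m

1.66×10^-8 Ω·m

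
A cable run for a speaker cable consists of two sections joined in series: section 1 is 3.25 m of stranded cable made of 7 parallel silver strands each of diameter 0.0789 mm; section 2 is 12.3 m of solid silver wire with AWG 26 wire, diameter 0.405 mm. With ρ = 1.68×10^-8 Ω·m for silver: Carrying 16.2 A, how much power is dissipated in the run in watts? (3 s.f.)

840 W

Section 1: A_strand = π(3.9450e-05)² = 4.889e-09 m²; R₁ = ρL/(N·A_s) = (1.68×10^-8)(3.25)/(7×4.889e-09) = 1.595 Ω
Section 2: A = π(0.405/2 mm)² = π(2.0250e-04 m)² = 1.288e-07 m²
R₂ = (1.68×10^-8)(12.3)/(1.288e-07) = 1.604 Ω
R = R₁ + R₂ = 3.199 Ω
P = I²R = (16.2)² × 3.199 = 840 W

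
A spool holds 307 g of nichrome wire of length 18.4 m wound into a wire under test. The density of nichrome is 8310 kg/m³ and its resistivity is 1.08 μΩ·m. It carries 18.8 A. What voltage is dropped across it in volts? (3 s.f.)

186 V

ρ = 1.08 μΩ·m = 1.08×10^-6 Ω·m
A = m/(density·L) = 0.307/(8310×18.4) = 2.0078e-06 m²
R = ρL/A = (1.08×10^-6)(18.4)/(2.0078e-06) = 9.897 Ω
V = IR = 18.8 × 9.897 = 186 V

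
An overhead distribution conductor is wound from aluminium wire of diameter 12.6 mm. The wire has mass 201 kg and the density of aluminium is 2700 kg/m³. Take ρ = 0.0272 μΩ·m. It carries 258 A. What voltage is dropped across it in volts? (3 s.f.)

33.6 V

ρ = 0.0272 μΩ·m = 2.72×10^-8 Ω·m
A = π(d/2)² = π(6.3000e-03 m)² = 1.2469e-04 m²
L = m/(density·A) = 201/(2700×1.2469e-04) = 597 m
R = ρL/A = (2.72×10^-8)(597)/(1.2469e-04) = 0.1302 Ω
V = IR = 258 × 0.1302 = 33.6 V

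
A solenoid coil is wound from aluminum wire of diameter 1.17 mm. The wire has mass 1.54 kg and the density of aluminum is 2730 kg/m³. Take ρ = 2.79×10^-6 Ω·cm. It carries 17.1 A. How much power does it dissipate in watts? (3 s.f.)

ρ = 2.79×10^-6 Ω·cm = 2.79×10^-8 Ω·m
A = π(d/2)² = π(5.8500e-04 m)² = 1.0751e-06 m²
L = m/(density·A) = 1.54/(2730×1.0751e-06) = 524.7 m
R = ρL/A = (2.79×10^-8)(524.7)/(1.0751e-06) = 13.62 Ω
P = I²R = (17.1)² × 13.62 = 3980 W

3980 W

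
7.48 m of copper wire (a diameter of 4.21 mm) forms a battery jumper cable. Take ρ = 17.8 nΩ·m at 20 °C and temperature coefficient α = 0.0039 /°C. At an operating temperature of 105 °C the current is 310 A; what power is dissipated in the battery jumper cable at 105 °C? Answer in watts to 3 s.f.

1220 W

ρ = 17.8 nΩ·m = 1.78×10^-8 Ω·m
A = π(d/2)² = π(2.1050e-03 m)² = 1.392e-05 m²
R₍20₎ = ρL/A = (1.78×10^-8)(7.48)/(1.392e-05) = 0.009565 Ω
R₍105₎ = R₍20₎(1 + αΔT) = 0.009565 × (1 + 0.0039×85) = 0.01274 Ω
P = I²R = (310)² × 0.01274 = 1220 W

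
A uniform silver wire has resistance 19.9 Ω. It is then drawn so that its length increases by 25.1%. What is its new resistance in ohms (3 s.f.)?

k = 1 + 25.1/100 = 1.251; volume constant ⇒ A' = A/k, so R' = k²R.
R' = 1.565 × 19.9 = 31.1 Ω

31.1 Ω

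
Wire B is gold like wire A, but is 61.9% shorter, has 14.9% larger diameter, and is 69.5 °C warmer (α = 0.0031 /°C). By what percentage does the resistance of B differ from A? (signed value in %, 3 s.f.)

R ∝ ρL/d² with ρ ∝ (1+αΔT), so R_B/R_A = (1 − 61.9/100) × (1 + 14.9/100)⁻² × (1 + 0.0031×69.5)
= 0.381 × 0.7575 × 1.215 = 0.3508
(R_B − R_A)/R_A = 0.3508 − 1 = -64.9%

-64.9%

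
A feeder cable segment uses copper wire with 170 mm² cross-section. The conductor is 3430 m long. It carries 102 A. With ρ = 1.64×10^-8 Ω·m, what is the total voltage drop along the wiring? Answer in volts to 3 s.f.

A = 170 mm² = 1.700e-04 m²
R = ρL/A = (1.64×10^-8)(3430)/(1.700e-04) = 0.3309 Ω
V = IR = 102 × 0.3309 = 33.8 V

33.8 V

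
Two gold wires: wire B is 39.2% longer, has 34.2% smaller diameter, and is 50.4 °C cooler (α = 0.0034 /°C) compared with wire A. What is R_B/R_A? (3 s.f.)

R ∝ ρL/d² with ρ ∝ (1+αΔT), so R_B/R_A = (1 + 39.2/100) × (1 − 34.2/100)⁻² × (1 − 0.0034×50.4)
= 1.392 × 2.31 × 0.8286 = 2.66

2.66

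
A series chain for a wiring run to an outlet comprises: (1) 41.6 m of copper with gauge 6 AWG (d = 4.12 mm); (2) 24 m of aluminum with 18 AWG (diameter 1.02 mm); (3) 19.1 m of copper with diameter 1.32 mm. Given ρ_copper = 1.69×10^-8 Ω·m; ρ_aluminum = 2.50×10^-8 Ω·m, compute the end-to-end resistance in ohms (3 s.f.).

1.02 Ω

Seg 1: A = π(4.12/2 mm)² = π(2.0600e-03 m)² = 1.333e-05 m²
R_1 = (1.69×10^-8)(41.6)/(1.333e-05) = 0.05273 Ω
Seg 2: A = π(1.02/2 mm)² = π(5.1000e-04 m)² = 8.171e-07 m²
R_2 = (2.50×10^-8)(24)/(8.171e-07) = 0.7343 Ω
Seg 3: A = π(d/2)² = π(6.6000e-04 m)² = 1.368e-06 m²
R_3 = (1.69×10^-8)(19.1)/(1.368e-06) = 0.2359 Ω
R_total = R_1 + R_2 + R_3 = 1.02 Ω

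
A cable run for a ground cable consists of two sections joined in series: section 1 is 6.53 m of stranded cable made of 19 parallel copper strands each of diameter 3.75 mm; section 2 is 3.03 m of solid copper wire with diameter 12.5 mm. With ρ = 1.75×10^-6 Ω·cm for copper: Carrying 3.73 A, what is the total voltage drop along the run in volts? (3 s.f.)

0.00364 V

ρ = 1.75×10^-6 Ω·cm = 1.75×10^-8 Ω·m
Section 1: A_strand = π(1.8750e-03)² = 1.104e-05 m²; R₁ = ρL/(N·A_s) = (1.75×10^-8)(6.53)/(19×1.104e-05) = 5.446×10^-4 Ω
Section 2: A = π(d/2)² = π(6.2500e-03 m)² = 1.227e-04 m²
R₂ = (1.75×10^-8)(3.03)/(1.227e-04) = 4.321×10^-4 Ω
R = R₁ + R₂ = 9.766×10^-4 Ω
V = IR = 3.73 × 9.766×10^-4 = 0.00364 V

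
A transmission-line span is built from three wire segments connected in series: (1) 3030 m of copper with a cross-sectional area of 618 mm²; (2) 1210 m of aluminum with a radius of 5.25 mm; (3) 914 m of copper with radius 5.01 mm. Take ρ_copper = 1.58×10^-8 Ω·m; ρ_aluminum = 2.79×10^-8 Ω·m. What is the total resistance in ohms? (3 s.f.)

0.650 Ω

Seg 1: A = 618 mm² = 6.180e-04 m²
R_1 = (1.58×10^-8)(3030)/(6.180e-04) = 0.07747 Ω
Seg 2: A = πr² = π(5.2500e-03 m)² = 8.659e-05 m²
R_2 = (2.79×10^-8)(1210)/(8.659e-05) = 0.3899 Ω
Seg 3: A = πr² = π(5.0100e-03 m)² = 7.885e-05 m²
R_3 = (1.58×10^-8)(914)/(7.885e-05) = 0.1831 Ω
R_total = R_1 + R_2 + R_3 = 0.650 Ω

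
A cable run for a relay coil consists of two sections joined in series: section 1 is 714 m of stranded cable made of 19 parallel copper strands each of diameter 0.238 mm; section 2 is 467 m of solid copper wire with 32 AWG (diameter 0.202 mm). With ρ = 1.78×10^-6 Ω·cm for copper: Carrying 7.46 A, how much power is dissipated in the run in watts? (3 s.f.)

ρ = 1.78×10^-6 Ω·cm = 1.78×10^-8 Ω·m
Section 1: A_strand = π(1.1900e-04)² = 4.449e-08 m²; R₁ = ρL/(N·A_s) = (1.78×10^-8)(714)/(19×4.449e-08) = 15.04 Ω
Section 2: A = π(0.202/2 mm)² = π(1.0100e-04 m)² = 3.205e-08 m²
R₂ = (1.78×10^-8)(467)/(3.205e-08) = 259.4 Ω
R = R₁ + R₂ = 274.4 Ω
P = I²R = (7.46)² × 274.4 = 15300 W

15300 W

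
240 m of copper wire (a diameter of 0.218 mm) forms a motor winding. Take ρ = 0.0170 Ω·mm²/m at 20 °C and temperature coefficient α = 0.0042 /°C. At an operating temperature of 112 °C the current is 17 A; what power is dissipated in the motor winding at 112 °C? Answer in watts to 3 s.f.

43800 W

ρ = 0.0170 Ω·mm²/m = 1.70×10^-8 Ω·m
A = π(d/2)² = π(1.0900e-04 m)² = 3.733e-08 m²
R₍20₎ = ρL/A = (1.70×10^-8)(240)/(3.733e-08) = 109.3 Ω
R₍112₎ = R₍20₎(1 + αΔT) = 109.3 × (1 + 0.0042×92) = 151.5 Ω
P = I²R = (17)² × 151.5 = 43800 W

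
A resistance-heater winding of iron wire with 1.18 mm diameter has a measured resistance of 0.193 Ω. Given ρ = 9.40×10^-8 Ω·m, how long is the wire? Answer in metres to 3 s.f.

2.25 m

A = π(d/2)² = π(5.9000e-04 m)² = 1.094e-06 m²
L = RA/ρ = (0.193)(1.094e-06)/(9.40×10^-8) = 2.25 m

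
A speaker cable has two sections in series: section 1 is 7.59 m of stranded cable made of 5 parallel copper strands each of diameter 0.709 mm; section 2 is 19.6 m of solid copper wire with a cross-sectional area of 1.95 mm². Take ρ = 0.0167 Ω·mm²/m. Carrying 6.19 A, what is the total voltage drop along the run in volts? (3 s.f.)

ρ = 0.0167 Ω·mm²/m = 1.67×10^-8 Ω·m
Section 1: A_strand = π(3.5450e-04)² = 3.948e-07 m²; R₁ = ρL/(N·A_s) = (1.67×10^-8)(7.59)/(5×3.948e-07) = 0.06421 Ω
Section 2: A = 1.95 mm² = 1.950e-06 m²
R₂ = (1.67×10^-8)(19.6)/(1.950e-06) = 0.1679 Ω
R = R₁ + R₂ = 0.2321 Ω
V = IR = 6.19 × 0.2321 = 1.44 V

1.44 V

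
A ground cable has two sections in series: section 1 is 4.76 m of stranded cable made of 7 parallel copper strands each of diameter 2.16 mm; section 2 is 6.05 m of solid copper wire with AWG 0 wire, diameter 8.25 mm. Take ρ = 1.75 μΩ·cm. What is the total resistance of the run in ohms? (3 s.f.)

ρ = 1.75 μΩ·cm = 1.75×10^-8 Ω·m
Section 1: A_strand = π(1.0800e-03)² = 3.664e-06 m²; R₁ = ρL/(N·A_s) = (1.75×10^-8)(4.76)/(7×3.664e-06) = 0.003248 Ω
Section 2: A = π(8.25/2 mm)² = π(4.1250e-03 m)² = 5.346e-05 m²
R₂ = (1.75×10^-8)(6.05)/(5.346e-05) = 0.001981 Ω
R = R₁ + R₂ = 0.00523 Ω

0.00523 Ω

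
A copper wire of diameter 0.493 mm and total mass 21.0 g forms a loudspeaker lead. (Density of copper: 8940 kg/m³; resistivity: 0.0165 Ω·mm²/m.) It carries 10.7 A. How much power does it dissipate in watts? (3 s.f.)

122 W

ρ = 0.0165 Ω·mm²/m = 1.65×10^-8 Ω·m
A = π(d/2)² = π(2.4650e-04 m)² = 1.9089e-07 m²
L = m/(density·A) = 0.021/(8940×1.9089e-07) = 12.31 m
R = ρL/A = (1.65×10^-8)(12.31)/(1.9089e-07) = 1.064 Ω
P = I²R = (10.7)² × 1.064 = 122 W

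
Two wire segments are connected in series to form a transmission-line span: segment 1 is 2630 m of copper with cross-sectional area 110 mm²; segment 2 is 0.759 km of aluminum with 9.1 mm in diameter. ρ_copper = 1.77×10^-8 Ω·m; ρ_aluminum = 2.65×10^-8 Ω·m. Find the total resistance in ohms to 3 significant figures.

Segment 1: A = 110 mm² = 1.100e-04 m²
R₁ = ρL/A = (1.77×10^-8)(2630)/(1.100e-04) = 0.4232 Ω
Segment 2: A = π(d/2)² = π(4.5500e-03 m)² = 6.504e-05 m²
R₂ = (2.65×10^-8)(759)/(6.504e-05) = 0.3093 Ω
R = R₁ + R₂ = 0.732 Ω

0.732 Ω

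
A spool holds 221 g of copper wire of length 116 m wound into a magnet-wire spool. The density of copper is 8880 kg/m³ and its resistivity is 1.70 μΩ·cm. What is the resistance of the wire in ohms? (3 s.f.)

ρ = 1.70 μΩ·cm = 1.70×10^-8 Ω·m
A = m/(density·L) = 0.221/(8880×116) = 2.1455e-07 m²
R = ρL/A = (1.70×10^-8)(116)/(2.1455e-07) = 9.19 Ω

9.19 Ω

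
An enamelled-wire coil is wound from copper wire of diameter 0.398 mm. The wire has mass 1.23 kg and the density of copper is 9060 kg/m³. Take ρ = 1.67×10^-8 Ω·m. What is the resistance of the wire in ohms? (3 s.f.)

A = π(d/2)² = π(1.9900e-04 m)² = 1.2441e-07 m²
L = m/(density·A) = 1.23/(9060×1.2441e-07) = 1091 m
R = ρL/A = (1.67×10^-8)(1091)/(1.2441e-07) = 146 Ω

146 Ω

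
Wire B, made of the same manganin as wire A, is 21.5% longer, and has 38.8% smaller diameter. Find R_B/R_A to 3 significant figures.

3.24

R ∝ L/d², so R_B/R_A = (1 + 21.5/100) × (1 − 38.8/100)⁻²
= 1.215 × 2.67 = 3.24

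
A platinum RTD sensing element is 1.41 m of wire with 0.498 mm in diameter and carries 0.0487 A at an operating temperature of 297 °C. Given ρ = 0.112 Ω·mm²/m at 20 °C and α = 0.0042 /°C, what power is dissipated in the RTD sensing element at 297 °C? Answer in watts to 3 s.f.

ρ = 0.112 Ω·mm²/m = 1.12×10^-7 Ω·m
A = π(d/2)² = π(2.4900e-04 m)² = 1.948e-07 m²
R₍20₎ = ρL/A = (1.12×10^-7)(1.41)/(1.948e-07) = 0.8108 Ω
R₍297₎ = R₍20₎(1 + αΔT) = 0.8108 × (1 + 0.0042×277) = 1.754 Ω
P = I²R = (0.0487)² × 1.754 = 0.00416 W

0.00416 W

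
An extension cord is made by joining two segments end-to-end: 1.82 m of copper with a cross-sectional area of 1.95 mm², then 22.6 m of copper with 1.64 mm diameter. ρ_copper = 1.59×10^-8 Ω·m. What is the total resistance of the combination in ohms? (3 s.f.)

0.185 Ω

Segment 1: A = 1.95 mm² = 1.950e-06 m²
R₁ = ρL/A = (1.59×10^-8)(1.82)/(1.950e-06) = 0.01484 Ω
Segment 2: A = π(d/2)² = π(8.2000e-04 m)² = 2.112e-06 m²
R₂ = (1.59×10^-8)(22.6)/(2.112e-06) = 0.1701 Ω
R = R₁ + R₂ = 0.185 Ω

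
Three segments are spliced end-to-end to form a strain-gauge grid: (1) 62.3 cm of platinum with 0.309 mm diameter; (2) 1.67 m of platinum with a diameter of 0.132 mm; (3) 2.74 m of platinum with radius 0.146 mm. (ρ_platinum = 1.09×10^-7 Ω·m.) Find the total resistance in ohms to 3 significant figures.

18.7 Ω

Seg 1: A = π(d/2)² = π(1.5450e-04 m)² = 7.499e-08 m²
R_1 = (1.09×10^-7)(0.623)/(7.499e-08) = 0.9055 Ω
Seg 2: A = π(d/2)² = π(6.6000e-05 m)² = 1.368e-08 m²
R_2 = (1.09×10^-7)(1.67)/(1.368e-08) = 13.3 Ω
Seg 3: A = πr² = π(1.4600e-04 m)² = 6.697e-08 m²
R_3 = (1.09×10^-7)(2.74)/(6.697e-08) = 4.46 Ω
R_total = R_1 + R_2 + R_3 = 18.7 Ω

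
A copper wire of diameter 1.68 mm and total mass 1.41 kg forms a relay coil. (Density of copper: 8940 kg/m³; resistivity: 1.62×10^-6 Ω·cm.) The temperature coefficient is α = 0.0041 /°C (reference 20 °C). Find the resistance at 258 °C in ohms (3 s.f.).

ρ = 1.62×10^-6 Ω·cm = 1.62×10^-8 Ω·m
A = π(d/2)² = π(8.4000e-04 m)² = 2.2167e-06 m²
L = m/(density·A) = 1.41/(8940×2.2167e-06) = 71.15 m
R = ρL/A = (1.62×10^-8)(71.15)/(2.2167e-06) = 0.52 Ω
R(258 °C) = 0.52 × (1 + 0.0041×238) = 1.03 Ω

1.03 Ω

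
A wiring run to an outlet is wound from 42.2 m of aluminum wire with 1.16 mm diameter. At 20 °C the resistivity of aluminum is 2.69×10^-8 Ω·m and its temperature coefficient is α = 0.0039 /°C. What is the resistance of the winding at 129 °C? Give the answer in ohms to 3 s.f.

1.53 Ω

A = π(d/2)² = π(5.8000e-04 m)² = 1.057e-06 m²
R₍20°C₎ = ρL/A = (2.69×10^-8)(42.2)/(1.057e-06) = 1.074 Ω
R = R₀(1 + αΔT) = 1.074(1 + 0.0039×109) = 1.53 Ω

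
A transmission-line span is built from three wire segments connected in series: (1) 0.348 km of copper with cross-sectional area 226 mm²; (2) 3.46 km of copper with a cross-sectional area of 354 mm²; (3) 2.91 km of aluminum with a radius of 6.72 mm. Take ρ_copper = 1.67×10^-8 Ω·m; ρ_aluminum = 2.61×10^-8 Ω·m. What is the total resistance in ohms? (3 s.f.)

Seg 1: A = 226 mm² = 2.260e-04 m²
R_1 = (1.67×10^-8)(348)/(2.260e-04) = 0.02572 Ω
Seg 2: A = 354 mm² = 3.540e-04 m²
R_2 = (1.67×10^-8)(3460)/(3.540e-04) = 0.1632 Ω
Seg 3: A = πr² = π(6.7200e-03 m)² = 1.419e-04 m²
R_3 = (2.61×10^-8)(2910)/(1.419e-04) = 0.5354 Ω
R_total = R_1 + R_2 + R_3 = 0.724 Ω

0.724 Ω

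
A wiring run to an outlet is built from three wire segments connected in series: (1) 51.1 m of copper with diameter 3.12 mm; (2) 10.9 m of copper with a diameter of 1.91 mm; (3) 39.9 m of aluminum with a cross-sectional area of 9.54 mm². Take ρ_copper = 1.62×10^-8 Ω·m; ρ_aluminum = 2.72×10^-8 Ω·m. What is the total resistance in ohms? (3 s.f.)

0.284 Ω

Seg 1: A = π(d/2)² = π(1.5600e-03 m)² = 7.645e-06 m²
R_1 = (1.62×10^-8)(51.1)/(7.645e-06) = 0.1083 Ω
Seg 2: A = π(d/2)² = π(9.5500e-04 m)² = 2.865e-06 m²
R_2 = (1.62×10^-8)(10.9)/(2.865e-06) = 0.06163 Ω
Seg 3: A = 9.54 mm² = 9.540e-06 m²
R_3 = (2.72×10^-8)(39.9)/(9.540e-06) = 0.1138 Ω
R_total = R_1 + R_2 + R_3 = 0.284 Ω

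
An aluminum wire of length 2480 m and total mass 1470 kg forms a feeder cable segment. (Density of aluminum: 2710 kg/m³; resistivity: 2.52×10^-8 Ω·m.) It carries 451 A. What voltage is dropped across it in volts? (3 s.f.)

129 V

A = m/(density·L) = 1470/(2710×2480) = 2.1872e-04 m²
R = ρL/A = (2.52×10^-8)(2480)/(2.1872e-04) = 0.2857 Ω
V = IR = 451 × 0.2857 = 129 V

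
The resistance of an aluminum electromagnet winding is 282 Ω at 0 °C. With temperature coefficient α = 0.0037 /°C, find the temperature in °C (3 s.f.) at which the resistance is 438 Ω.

150 °C

R = R₀(1 + α(T − T₀)) ⇒ T = T₀ + (R/R₀ − 1)/α
T = 0 + (438/282 − 1)/0.0037 = 0 + (0.5532)/0.0037 = 150 °C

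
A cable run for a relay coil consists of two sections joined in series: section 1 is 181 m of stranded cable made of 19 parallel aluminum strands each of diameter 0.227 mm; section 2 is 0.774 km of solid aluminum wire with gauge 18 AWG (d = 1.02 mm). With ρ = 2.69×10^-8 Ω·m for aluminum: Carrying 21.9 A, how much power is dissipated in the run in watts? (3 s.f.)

Section 1: A_strand = π(1.1350e-04)² = 4.047e-08 m²; R₁ = ρL/(N·A_s) = (2.69×10^-8)(181)/(19×4.047e-08) = 6.332 Ω
Section 2: A = π(1.02/2 mm)² = π(5.1000e-04 m)² = 8.171e-07 m²
R₂ = (2.69×10^-8)(774)/(8.171e-07) = 25.48 Ω
R = R₁ + R₂ = 31.81 Ω
P = I²R = (21.9)² × 31.81 = 15300 W

15300 W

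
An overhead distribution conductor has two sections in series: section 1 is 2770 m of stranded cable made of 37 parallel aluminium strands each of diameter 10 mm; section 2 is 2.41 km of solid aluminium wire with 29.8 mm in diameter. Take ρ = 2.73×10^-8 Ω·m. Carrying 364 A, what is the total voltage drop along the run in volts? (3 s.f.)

Section 1: A_strand = π(5.0000e-03)² = 7.854e-05 m²; R₁ = ρL/(N·A_s) = (2.73×10^-8)(2770)/(37×7.854e-05) = 0.02602 Ω
Section 2: A = π(d/2)² = π(1.4900e-02 m)² = 6.975e-04 m²
R₂ = (2.73×10^-8)(2410)/(6.975e-04) = 0.09433 Ω
R = R₁ + R₂ = 0.1204 Ω
V = IR = 364 × 0.1204 = 43.8 V

43.8 V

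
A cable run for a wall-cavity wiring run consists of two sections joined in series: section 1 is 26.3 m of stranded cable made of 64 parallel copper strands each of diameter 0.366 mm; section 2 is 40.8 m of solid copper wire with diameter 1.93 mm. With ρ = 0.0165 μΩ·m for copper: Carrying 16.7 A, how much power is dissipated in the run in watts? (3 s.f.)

ρ = 0.0165 μΩ·m = 1.65×10^-8 Ω·m
Section 1: A_strand = π(1.8300e-04)² = 1.052e-07 m²; R₁ = ρL/(N·A_s) = (1.65×10^-8)(26.3)/(64×1.052e-07) = 0.06445 Ω
Section 2: A = π(d/2)² = π(9.6500e-04 m)² = 2.926e-06 m²
R₂ = (1.65×10^-8)(40.8)/(2.926e-06) = 0.2301 Ω
R = R₁ + R₂ = 0.2946 Ω
P = I²R = (16.7)² × 0.2946 = 82.1 W

82.1 W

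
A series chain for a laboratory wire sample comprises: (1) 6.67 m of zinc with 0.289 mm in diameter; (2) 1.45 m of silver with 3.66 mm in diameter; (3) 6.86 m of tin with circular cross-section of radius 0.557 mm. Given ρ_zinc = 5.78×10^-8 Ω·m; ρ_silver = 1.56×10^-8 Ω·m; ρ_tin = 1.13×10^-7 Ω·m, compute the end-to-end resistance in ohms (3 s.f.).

6.67 Ω

Seg 1: A = π(d/2)² = π(1.4450e-04 m)² = 6.560e-08 m²
R_1 = (5.78×10^-8)(6.67)/(6.560e-08) = 5.877 Ω
Seg 2: A = π(d/2)² = π(1.8300e-03 m)² = 1.052e-05 m²
R_2 = (1.56×10^-8)(1.45)/(1.052e-05) = 0.00215 Ω
Seg 3: A = πr² = π(5.5700e-04 m)² = 9.747e-07 m²
R_3 = (1.13×10^-7)(6.86)/(9.747e-07) = 0.7953 Ω
R_total = R_1 + R_2 + R_3 = 6.67 Ω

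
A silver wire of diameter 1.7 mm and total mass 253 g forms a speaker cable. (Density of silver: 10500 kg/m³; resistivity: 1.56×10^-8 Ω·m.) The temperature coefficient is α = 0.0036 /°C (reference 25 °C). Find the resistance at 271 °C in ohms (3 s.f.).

A = π(d/2)² = π(8.5000e-04 m)² = 2.2698e-06 m²
L = m/(density·A) = 0.253/(10500×2.2698e-06) = 10.62 m
R = ρL/A = (1.56×10^-8)(10.62)/(2.2698e-06) = 0.07296 Ω
R(271 °C) = 0.07296 × (1 + 0.0036×246) = 0.138 Ω

0.138 Ω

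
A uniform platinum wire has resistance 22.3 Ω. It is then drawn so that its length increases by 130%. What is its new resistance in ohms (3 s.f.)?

k = 1 + 130/100 = 2.3; volume constant ⇒ A' = A/k, so R' = k²R.
R' = 5.29 × 22.3 = 118 Ω

118 Ω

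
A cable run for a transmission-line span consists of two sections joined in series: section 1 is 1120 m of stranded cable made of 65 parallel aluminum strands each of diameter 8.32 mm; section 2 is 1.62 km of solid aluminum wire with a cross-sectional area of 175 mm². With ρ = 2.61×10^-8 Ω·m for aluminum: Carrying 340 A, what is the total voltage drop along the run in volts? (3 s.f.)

Section 1: A_strand = π(4.1600e-03)² = 5.437e-05 m²; R₁ = ρL/(N·A_s) = (2.61×10^-8)(1120)/(65×5.437e-05) = 0.008272 Ω
Section 2: A = 175 mm² = 1.750e-04 m²
R₂ = (2.61×10^-8)(1620)/(1.750e-04) = 0.2416 Ω
R = R₁ + R₂ = 0.2499 Ω
V = IR = 340 × 0.2499 = 85.0 V

85.0 V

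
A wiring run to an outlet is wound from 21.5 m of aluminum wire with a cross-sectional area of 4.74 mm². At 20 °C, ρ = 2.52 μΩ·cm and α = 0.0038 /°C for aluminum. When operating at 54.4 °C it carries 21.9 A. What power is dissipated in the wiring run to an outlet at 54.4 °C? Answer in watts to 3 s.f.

ρ = 2.52 μΩ·cm = 2.52×10^-8 Ω·m
A = 4.74 mm² = 4.740e-06 m²
R₍20₎ = ρL/A = (2.52×10^-8)(21.5)/(4.740e-06) = 0.1143 Ω
R₍54.4₎ = R₍20₎(1 + αΔT) = 0.1143 × (1 + 0.0038×34.4) = 0.1292 Ω
P = I²R = (21.9)² × 0.1292 = 62.0 W

62.0 W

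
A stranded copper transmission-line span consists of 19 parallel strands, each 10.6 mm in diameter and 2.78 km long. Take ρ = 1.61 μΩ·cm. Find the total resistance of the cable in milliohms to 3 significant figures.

26.7 mΩ

ρ = 1.61 μΩ·cm = 1.61×10^-8 Ω·m
A_strand = π(5.3000e-03 m)² = 8.825e-05 m²
R_strand = ρL/A = (1.61×10^-8)(2780)/(8.825e-05) = 0.5072 Ω
R_total = R_strand/N = 0.5072/19 = 26.7 mΩ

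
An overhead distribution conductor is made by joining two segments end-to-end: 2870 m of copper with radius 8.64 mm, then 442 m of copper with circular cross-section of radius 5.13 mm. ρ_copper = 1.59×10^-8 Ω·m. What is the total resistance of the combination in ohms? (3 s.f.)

0.280 Ω

Segment 1: A = πr² = π(8.6400e-03 m)² = 2.345e-04 m²
R₁ = ρL/A = (1.59×10^-8)(2870)/(2.345e-04) = 0.1946 Ω
Segment 2: A = πr² = π(5.1300e-03 m)² = 8.268e-05 m²
R₂ = (1.59×10^-8)(442)/(8.268e-05) = 0.085 Ω
R = R₁ + R₂ = 0.280 Ω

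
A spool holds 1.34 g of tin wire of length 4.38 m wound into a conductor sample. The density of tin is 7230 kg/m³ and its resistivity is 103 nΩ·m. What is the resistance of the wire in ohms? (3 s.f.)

10.7 Ω

ρ = 103 nΩ·m = 1.03×10^-7 Ω·m
A = m/(density·L) = 0.00134/(7230×4.38) = 4.2315e-08 m²
R = ρL/A = (1.03×10^-7)(4.38)/(4.2315e-08) = 10.7 Ω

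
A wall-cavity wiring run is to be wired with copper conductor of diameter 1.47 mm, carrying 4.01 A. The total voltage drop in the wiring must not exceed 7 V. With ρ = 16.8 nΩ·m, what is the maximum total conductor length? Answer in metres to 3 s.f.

176 m

ρ = 16.8 nΩ·m = 1.68×10^-8 Ω·m
A = π(d/2)² = π(7.3500e-04 m)² = 1.697e-06 m²
L_max = V_max·A/(1·ρI) = (7)(1.697e-06)/(1.68×10^-8×4.01) = 176 m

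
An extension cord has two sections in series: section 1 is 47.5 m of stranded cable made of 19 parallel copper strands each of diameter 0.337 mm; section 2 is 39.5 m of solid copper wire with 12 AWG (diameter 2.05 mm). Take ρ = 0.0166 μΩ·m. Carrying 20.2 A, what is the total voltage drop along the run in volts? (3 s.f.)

13.4 V

ρ = 0.0166 μΩ·m = 1.66×10^-8 Ω·m
Section 1: A_strand = π(1.6850e-04)² = 8.920e-08 m²; R₁ = ρL/(N·A_s) = (1.66×10^-8)(47.5)/(19×8.920e-08) = 0.4653 Ω
Section 2: A = π(2.05/2 mm)² = π(1.0250e-03 m)² = 3.301e-06 m²
R₂ = (1.66×10^-8)(39.5)/(3.301e-06) = 0.1987 Ω
R = R₁ + R₂ = 0.6639 Ω
V = IR = 20.2 × 0.6639 = 13.4 V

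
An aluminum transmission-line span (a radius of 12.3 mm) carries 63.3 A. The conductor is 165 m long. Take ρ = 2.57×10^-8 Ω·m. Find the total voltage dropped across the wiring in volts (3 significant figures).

A = πr² = π(1.2300e-02 m)² = 4.753e-04 m²
R = ρL/A = (2.57×10^-8)(165)/(4.753e-04) = 0.008922 Ω
V = IR = 63.3 × 0.008922 = 0.565 V

0.565 V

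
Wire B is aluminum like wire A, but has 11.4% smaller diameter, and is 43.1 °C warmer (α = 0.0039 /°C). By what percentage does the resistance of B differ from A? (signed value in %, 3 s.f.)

R ∝ ρL/d² with ρ ∝ (1+αΔT), so R_B/R_A = (1 − 11.4/100)⁻² × (1 + 0.0039×43.1)
= 1.274 × 1.168 = 1.488
(R_B − R_A)/R_A = 1.488 − 1 = 48.8%

48.8%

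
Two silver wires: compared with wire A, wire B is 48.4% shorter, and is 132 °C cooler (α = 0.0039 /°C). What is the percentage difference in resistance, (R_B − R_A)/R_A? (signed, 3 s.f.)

-75.0%

R ∝ ρL/d² with ρ ∝ (1+αΔT), so R_B/R_A = (1 − 48.4/100) × (1 − 0.0039×132)
= 0.516 × 0.4852 = 0.2504
(R_B − R_A)/R_A = 0.2504 − 1 = -75.0%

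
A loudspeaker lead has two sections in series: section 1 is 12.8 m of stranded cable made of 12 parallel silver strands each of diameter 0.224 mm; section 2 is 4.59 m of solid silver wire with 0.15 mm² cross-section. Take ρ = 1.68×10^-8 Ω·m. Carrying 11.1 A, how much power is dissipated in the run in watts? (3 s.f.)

Section 1: A_strand = π(1.1200e-04)² = 3.941e-08 m²; R₁ = ρL/(N·A_s) = (1.68×10^-8)(12.8)/(12×3.941e-08) = 0.4547 Ω
Section 2: A = 0.15 mm² = 1.500e-07 m²
R₂ = (1.68×10^-8)(4.59)/(1.500e-07) = 0.5141 Ω
R = R₁ + R₂ = 0.9688 Ω
P = I²R = (11.1)² × 0.9688 = 119 W

119 W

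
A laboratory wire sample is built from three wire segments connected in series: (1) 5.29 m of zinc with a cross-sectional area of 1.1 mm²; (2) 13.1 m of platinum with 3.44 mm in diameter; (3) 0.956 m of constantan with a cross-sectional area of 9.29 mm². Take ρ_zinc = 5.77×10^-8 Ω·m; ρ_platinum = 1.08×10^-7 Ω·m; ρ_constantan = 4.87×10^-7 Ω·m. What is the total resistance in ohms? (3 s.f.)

Seg 1: A = 1.1 mm² = 1.100e-06 m²
R_1 = (5.77×10^-8)(5.29)/(1.100e-06) = 0.2775 Ω
Seg 2: A = π(d/2)² = π(1.7200e-03 m)² = 9.294e-06 m²
R_2 = (1.08×10^-7)(13.1)/(9.294e-06) = 0.1522 Ω
Seg 3: A = 9.29 mm² = 9.290e-06 m²
R_3 = (4.87×10^-7)(0.956)/(9.290e-06) = 0.05012 Ω
R_total = R_1 + R_2 + R_3 = 0.480 Ω

0.480 Ω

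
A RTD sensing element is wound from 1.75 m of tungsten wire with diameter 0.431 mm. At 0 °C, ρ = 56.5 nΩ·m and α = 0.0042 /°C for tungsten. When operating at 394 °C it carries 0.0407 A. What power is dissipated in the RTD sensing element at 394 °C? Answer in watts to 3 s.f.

ρ = 56.5 nΩ·m = 5.65×10^-8 Ω·m
A = π(d/2)² = π(2.1550e-04 m)² = 1.459e-07 m²
R₍0₎ = ρL/A = (5.65×10^-8)(1.75)/(1.459e-07) = 0.6777 Ω
R₍394₎ = R₍0₎(1 + αΔT) = 0.6777 × (1 + 0.0042×394) = 1.799 Ω
P = I²R = (0.0407)² × 1.799 = 0.00298 W

0.00298 W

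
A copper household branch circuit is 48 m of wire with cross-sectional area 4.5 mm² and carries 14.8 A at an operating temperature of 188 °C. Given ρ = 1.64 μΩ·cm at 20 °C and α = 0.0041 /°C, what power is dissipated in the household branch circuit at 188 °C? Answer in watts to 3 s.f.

ρ = 1.64 μΩ·cm = 1.64×10^-8 Ω·m
A = 4.5 mm² = 4.500e-06 m²
R₍20₎ = ρL/A = (1.64×10^-8)(48)/(4.500e-06) = 0.1749 Ω
R₍188₎ = R₍20₎(1 + αΔT) = 0.1749 × (1 + 0.0041×168) = 0.2954 Ω
P = I²R = (14.8)² × 0.2954 = 64.7 W

64.7 W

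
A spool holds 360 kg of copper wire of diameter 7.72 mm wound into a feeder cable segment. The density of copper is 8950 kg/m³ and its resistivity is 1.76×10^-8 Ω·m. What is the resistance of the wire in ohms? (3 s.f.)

0.323 Ω

A = π(d/2)² = π(3.8600e-03 m)² = 4.6808e-05 m²
L = m/(density·A) = 360/(8950×4.6808e-05) = 859.3 m
R = ρL/A = (1.76×10^-8)(859.3)/(4.6808e-05) = 0.323 Ω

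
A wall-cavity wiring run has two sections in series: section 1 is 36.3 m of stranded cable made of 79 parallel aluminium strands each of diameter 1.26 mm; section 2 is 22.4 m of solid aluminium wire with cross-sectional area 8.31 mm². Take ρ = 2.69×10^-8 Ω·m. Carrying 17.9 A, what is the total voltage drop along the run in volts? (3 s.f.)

Section 1: A_strand = π(6.3000e-04)² = 1.247e-06 m²; R₁ = ρL/(N·A_s) = (2.69×10^-8)(36.3)/(79×1.247e-06) = 0.009913 Ω
Section 2: A = 8.31 mm² = 8.310e-06 m²
R₂ = (2.69×10^-8)(22.4)/(8.310e-06) = 0.07251 Ω
R = R₁ + R₂ = 0.08242 Ω
V = IR = 17.9 × 0.08242 = 1.48 V

1.48 V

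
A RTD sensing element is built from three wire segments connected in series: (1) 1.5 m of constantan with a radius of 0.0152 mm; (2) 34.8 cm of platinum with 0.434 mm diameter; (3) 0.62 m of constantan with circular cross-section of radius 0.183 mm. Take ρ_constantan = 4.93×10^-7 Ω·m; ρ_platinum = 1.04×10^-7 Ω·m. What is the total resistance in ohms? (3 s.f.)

1020 Ω

Seg 1: A = πr² = π(1.5200e-05 m)² = 7.258e-10 m²
R_1 = (4.93×10^-7)(1.5)/(7.258e-10) = 1019 Ω
Seg 2: A = π(d/2)² = π(2.1700e-04 m)² = 1.479e-07 m²
R_2 = (1.04×10^-7)(0.348)/(1.479e-07) = 0.2446 Ω
Seg 3: A = πr² = π(1.8300e-04 m)² = 1.052e-07 m²
R_3 = (4.93×10^-7)(0.62)/(1.052e-07) = 2.905 Ω
R_total = R_1 + R_2 + R_3 = 1020 Ω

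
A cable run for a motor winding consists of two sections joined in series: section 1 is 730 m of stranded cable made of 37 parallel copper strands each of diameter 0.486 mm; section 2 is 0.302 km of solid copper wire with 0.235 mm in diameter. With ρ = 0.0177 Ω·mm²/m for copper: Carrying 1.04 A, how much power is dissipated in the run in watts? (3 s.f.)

ρ = 0.0177 Ω·mm²/m = 1.77×10^-8 Ω·m
Section 1: A_strand = π(2.4300e-04)² = 1.855e-07 m²; R₁ = ρL/(N·A_s) = (1.77×10^-8)(730)/(37×1.855e-07) = 1.882 Ω
Section 2: A = π(d/2)² = π(1.1750e-04 m)² = 4.337e-08 m²
R₂ = (1.77×10^-8)(302)/(4.337e-08) = 123.2 Ω
R = R₁ + R₂ = 125.1 Ω
P = I²R = (1.04)² × 125.1 = 135 W

135 W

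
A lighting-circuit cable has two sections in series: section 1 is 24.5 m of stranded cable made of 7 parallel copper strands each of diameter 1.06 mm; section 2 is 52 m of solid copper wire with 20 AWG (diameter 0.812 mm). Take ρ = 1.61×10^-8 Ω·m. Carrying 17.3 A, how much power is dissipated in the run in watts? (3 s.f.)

503 W

Section 1: A_strand = π(5.3000e-04)² = 8.825e-07 m²; R₁ = ρL/(N·A_s) = (1.61×10^-8)(24.5)/(7×8.825e-07) = 0.06385 Ω
Section 2: A = π(0.812/2 mm)² = π(4.0600e-04 m)² = 5.178e-07 m²
R₂ = (1.61×10^-8)(52)/(5.178e-07) = 1.617 Ω
R = R₁ + R₂ = 1.681 Ω
P = I²R = (17.3)² × 1.681 = 503 W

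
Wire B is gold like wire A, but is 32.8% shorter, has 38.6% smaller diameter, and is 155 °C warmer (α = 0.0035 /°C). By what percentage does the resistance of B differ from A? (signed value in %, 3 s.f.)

R ∝ ρL/d² with ρ ∝ (1+αΔT), so R_B/R_A = (1 − 32.8/100) × (1 − 38.6/100)⁻² × (1 + 0.0035×155)
= 0.672 × 2.652 × 1.542 = 2.749
(R_B − R_A)/R_A = 2.749 − 1 = 175%

175%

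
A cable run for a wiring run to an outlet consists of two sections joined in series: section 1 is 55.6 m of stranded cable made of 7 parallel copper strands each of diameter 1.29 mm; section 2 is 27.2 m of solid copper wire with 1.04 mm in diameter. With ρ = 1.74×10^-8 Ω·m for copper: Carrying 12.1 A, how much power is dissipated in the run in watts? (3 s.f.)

97.1 W

Section 1: A_strand = π(6.4500e-04)² = 1.307e-06 m²; R₁ = ρL/(N·A_s) = (1.74×10^-8)(55.6)/(7×1.307e-06) = 0.1057 Ω
Section 2: A = π(d/2)² = π(5.2000e-04 m)² = 8.495e-07 m²
R₂ = (1.74×10^-8)(27.2)/(8.495e-07) = 0.5571 Ω
R = R₁ + R₂ = 0.6629 Ω
P = I²R = (12.1)² × 0.6629 = 97.1 W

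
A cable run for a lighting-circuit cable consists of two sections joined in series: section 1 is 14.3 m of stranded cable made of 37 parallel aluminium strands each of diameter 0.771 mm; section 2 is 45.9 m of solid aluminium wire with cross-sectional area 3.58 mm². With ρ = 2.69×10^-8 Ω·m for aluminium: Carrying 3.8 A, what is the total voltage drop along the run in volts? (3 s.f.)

1.40 V

Section 1: A_strand = π(3.8550e-04)² = 4.669e-07 m²; R₁ = ρL/(N·A_s) = (2.69×10^-8)(14.3)/(37×4.669e-07) = 0.02227 Ω
Section 2: A = 3.58 mm² = 3.580e-06 m²
R₂ = (2.69×10^-8)(45.9)/(3.580e-06) = 0.3449 Ω
R = R₁ + R₂ = 0.3672 Ω
V = IR = 3.8 × 0.3672 = 1.40 V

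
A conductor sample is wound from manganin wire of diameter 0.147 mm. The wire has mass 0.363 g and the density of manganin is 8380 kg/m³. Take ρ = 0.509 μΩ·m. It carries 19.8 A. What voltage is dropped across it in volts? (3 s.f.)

ρ = 0.509 μΩ·m = 5.09×10^-7 Ω·m
A = π(d/2)² = π(7.3500e-05 m)² = 1.6972e-08 m²
L = m/(density·A) = 3.630×10^-4/(8380×1.6972e-08) = 2.552 m
R = ρL/A = (5.09×10^-7)(2.552)/(1.6972e-08) = 76.55 Ω
V = IR = 19.8 × 76.55 = 1520 V

1520 V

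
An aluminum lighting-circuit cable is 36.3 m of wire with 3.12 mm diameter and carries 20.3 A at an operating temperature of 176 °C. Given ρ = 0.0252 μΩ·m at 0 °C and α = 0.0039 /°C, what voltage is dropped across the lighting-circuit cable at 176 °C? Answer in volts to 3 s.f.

ρ = 0.0252 μΩ·m = 2.52×10^-8 Ω·m
A = π(d/2)² = π(1.5600e-03 m)² = 7.645e-06 m²
R₍0₎ = ρL/A = (2.52×10^-8)(36.3)/(7.645e-06) = 0.1196 Ω
R₍176₎ = R₍0₎(1 + αΔT) = 0.1196 × (1 + 0.0039×176) = 0.2018 Ω
V = IR = 20.3 × 0.2018 = 4.10 V

4.10 V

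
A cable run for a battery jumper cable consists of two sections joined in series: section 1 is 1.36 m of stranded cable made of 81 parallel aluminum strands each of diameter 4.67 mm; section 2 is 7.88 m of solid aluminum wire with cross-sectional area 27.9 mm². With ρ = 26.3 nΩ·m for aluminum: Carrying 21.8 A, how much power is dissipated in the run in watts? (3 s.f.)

3.54 W

ρ = 26.3 nΩ·m = 2.63×10^-8 Ω·m
Section 1: A_strand = π(2.3350e-03)² = 1.713e-05 m²; R₁ = ρL/(N·A_s) = (2.63×10^-8)(1.36)/(81×1.713e-05) = 2.578×10^-5 Ω
Section 2: A = 27.9 mm² = 2.790e-05 m²
R₂ = (2.63×10^-8)(7.88)/(2.790e-05) = 0.007428 Ω
R = R₁ + R₂ = 0.007454 Ω
P = I²R = (21.8)² × 0.007454 = 3.54 W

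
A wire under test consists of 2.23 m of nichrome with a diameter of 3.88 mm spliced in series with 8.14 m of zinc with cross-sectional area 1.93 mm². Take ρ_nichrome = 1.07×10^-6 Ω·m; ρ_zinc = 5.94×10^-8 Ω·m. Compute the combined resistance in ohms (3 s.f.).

0.452 Ω

Segment 1: A = π(d/2)² = π(1.9400e-03 m)² = 1.182e-05 m²
R₁ = ρL/A = (1.07×10^-6)(2.23)/(1.182e-05) = 0.2018 Ω
Segment 2: A = 1.93 mm² = 1.930e-06 m²
R₂ = (5.94×10^-8)(8.14)/(1.930e-06) = 0.2505 Ω
R = R₁ + R₂ = 0.452 Ω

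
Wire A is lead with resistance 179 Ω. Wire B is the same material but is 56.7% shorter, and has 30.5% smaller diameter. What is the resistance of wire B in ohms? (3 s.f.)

R ∝ L/d², so R_B/R_A = (1 − 56.7/100) × (1 − 30.5/100)⁻²
= 0.433 × 2.07 = 0.8964
R_B = 0.8964 × 179 = 160 Ω

160 Ω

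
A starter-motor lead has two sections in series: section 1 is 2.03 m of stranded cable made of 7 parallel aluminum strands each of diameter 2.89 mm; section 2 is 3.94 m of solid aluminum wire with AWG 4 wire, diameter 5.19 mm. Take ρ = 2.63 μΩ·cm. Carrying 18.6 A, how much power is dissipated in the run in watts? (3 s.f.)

2.10 W

ρ = 2.63 μΩ·cm = 2.63×10^-8 Ω·m
Section 1: A_strand = π(1.4450e-03)² = 6.560e-06 m²; R₁ = ρL/(N·A_s) = (2.63×10^-8)(2.03)/(7×6.560e-06) = 0.001163 Ω
Section 2: A = π(5.19/2 mm)² = π(2.5950e-03 m)² = 2.116e-05 m²
R₂ = (2.63×10^-8)(3.94)/(2.116e-05) = 0.004898 Ω
R = R₁ + R₂ = 0.006061 Ω
P = I²R = (18.6)² × 0.006061 = 2.10 W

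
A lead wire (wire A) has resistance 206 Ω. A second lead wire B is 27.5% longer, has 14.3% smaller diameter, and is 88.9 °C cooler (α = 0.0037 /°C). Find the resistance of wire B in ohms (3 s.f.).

R ∝ ρL/d² with ρ ∝ (1+αΔT), so R_B/R_A = (1 + 27.5/100) × (1 − 14.3/100)⁻² × (1 − 0.0037×88.9)
= 1.275 × 1.362 × 0.6711 = 1.165
R_B = 1.165 × 206 = 240 Ω

240 Ω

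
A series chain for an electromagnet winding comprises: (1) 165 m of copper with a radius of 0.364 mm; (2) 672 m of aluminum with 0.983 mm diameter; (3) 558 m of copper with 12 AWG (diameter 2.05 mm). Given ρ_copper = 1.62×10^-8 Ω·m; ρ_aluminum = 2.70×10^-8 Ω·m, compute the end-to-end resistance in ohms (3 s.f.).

Seg 1: A = πr² = π(3.6400e-04 m)² = 4.162e-07 m²
R_1 = (1.62×10^-8)(165)/(4.162e-07) = 6.422 Ω
Seg 2: A = π(d/2)² = π(4.9150e-04 m)² = 7.589e-07 m²
R_2 = (2.70×10^-8)(672)/(7.589e-07) = 23.91 Ω
Seg 3: A = π(2.05/2 mm)² = π(1.0250e-03 m)² = 3.301e-06 m²
R_3 = (1.62×10^-8)(558)/(3.301e-06) = 2.739 Ω
R_total = R_1 + R_2 + R_3 = 33.1 Ω

33.1 Ω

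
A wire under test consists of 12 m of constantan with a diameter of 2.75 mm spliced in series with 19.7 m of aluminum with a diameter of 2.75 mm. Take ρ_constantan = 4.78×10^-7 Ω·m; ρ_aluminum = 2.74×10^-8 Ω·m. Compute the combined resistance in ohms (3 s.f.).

1.06 Ω

Segment 1: A = π(d/2)² = π(1.3750e-03 m)² = 5.940e-06 m²
R₁ = ρL/A = (4.78×10^-7)(12)/(5.940e-06) = 0.9657 Ω
R₂ = (2.74×10^-8)(19.7)/(5.940e-06) = 0.09088 Ω
R = R₁ + R₂ = 1.06 Ω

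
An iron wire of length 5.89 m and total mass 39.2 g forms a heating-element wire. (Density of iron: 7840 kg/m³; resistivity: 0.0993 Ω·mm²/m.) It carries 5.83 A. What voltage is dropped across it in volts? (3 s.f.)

ρ = 0.0993 Ω·mm²/m = 9.93×10^-8 Ω·m
A = m/(density·L) = 0.0392/(7840×5.89) = 8.4890e-07 m²
R = ρL/A = (9.93×10^-8)(5.89)/(8.4890e-07) = 0.689 Ω
V = IR = 5.83 × 0.689 = 4.02 V

4.02 V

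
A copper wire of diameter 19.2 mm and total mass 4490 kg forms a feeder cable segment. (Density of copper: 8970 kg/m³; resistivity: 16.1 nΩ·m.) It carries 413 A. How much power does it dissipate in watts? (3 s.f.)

ρ = 16.1 nΩ·m = 1.61×10^-8 Ω·m
A = π(d/2)² = π(9.6000e-03 m)² = 2.8953e-04 m²
L = m/(density·A) = 4490/(8970×2.8953e-04) = 1729 m
R = ρL/A = (1.61×10^-8)(1729)/(2.8953e-04) = 0.09614 Ω
P = I²R = (413)² × 0.09614 = 16400 W

16400 W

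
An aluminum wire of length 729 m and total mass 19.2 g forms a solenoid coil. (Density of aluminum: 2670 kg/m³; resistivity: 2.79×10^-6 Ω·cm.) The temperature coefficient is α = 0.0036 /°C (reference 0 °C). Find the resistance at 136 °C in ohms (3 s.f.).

3070 Ω

ρ = 2.79×10^-6 Ω·cm = 2.79×10^-8 Ω·m
A = m/(density·L) = 0.0192/(2670×729) = 9.8642e-09 m²
R = ρL/A = (2.79×10^-8)(729)/(9.8642e-09) = 2062 Ω
R(136 °C) = 2062 × (1 + 0.0036×136) = 3070 Ω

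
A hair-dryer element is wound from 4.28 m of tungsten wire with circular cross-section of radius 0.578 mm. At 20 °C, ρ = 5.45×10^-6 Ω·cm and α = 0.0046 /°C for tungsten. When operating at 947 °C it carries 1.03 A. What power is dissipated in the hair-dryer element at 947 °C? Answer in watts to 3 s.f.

1.24 W

ρ = 5.45×10^-6 Ω·cm = 5.45×10^-8 Ω·m
A = πr² = π(5.7800e-04 m)² = 1.050e-06 m²
R₍20₎ = ρL/A = (5.45×10^-8)(4.28)/(1.050e-06) = 0.2222 Ω
R₍947₎ = R₍20₎(1 + αΔT) = 0.2222 × (1 + 0.0046×927) = 1.17 Ω
P = I²R = (1.03)² × 1.17 = 1.24 W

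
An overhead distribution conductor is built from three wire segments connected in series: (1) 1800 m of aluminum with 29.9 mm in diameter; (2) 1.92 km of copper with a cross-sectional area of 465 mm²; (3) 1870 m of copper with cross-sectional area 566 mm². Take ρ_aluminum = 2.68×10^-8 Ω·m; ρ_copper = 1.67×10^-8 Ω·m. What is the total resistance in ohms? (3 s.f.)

0.193 Ω

Seg 1: A = π(d/2)² = π(1.4950e-02 m)² = 7.022e-04 m²
R_1 = (2.68×10^-8)(1800)/(7.022e-04) = 0.0687 Ω
Seg 2: A = 465 mm² = 4.650e-04 m²
R_2 = (1.67×10^-8)(1920)/(4.650e-04) = 0.06895 Ω
Seg 3: A = 566 mm² = 5.660e-04 m²
R_3 = (1.67×10^-8)(1870)/(5.660e-04) = 0.05517 Ω
R_total = R_1 + R_2 + R_3 = 0.193 Ω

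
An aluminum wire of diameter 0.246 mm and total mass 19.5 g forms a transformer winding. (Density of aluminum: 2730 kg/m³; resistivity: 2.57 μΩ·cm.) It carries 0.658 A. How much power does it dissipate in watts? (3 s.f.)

35.2 W

ρ = 2.57 μΩ·cm = 2.57×10^-8 Ω·m
A = π(d/2)² = π(1.2300e-04 m)² = 4.7529e-08 m²
L = m/(density·A) = 0.0195/(2730×4.7529e-08) = 150.3 m
R = ρL/A = (2.57×10^-8)(150.3)/(4.7529e-08) = 81.26 Ω
P = I²R = (0.658)² × 81.26 = 35.2 W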